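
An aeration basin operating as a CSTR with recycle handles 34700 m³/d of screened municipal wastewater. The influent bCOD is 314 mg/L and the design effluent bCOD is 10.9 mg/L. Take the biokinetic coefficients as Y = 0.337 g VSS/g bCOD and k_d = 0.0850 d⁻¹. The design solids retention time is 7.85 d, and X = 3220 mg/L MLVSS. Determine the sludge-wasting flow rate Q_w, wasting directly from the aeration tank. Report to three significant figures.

From the SRT design equation V = Y Q (S₀−S) θ_c / [X (1 + k_d θ_c)] = 0.337 × 34700 × (314 − 10.9) × 7.85 / [3220 × (1 + 0.0850 × 7.85)] = 2.78×10^7 / 5369 = 5183 m³.
With mixed-liquor wasting, θ_c = V/Q_w, so Q_w = V/θ_c = 5183/7.85 = 660.2 m³/d.

Q_w ≈ 660 m³/d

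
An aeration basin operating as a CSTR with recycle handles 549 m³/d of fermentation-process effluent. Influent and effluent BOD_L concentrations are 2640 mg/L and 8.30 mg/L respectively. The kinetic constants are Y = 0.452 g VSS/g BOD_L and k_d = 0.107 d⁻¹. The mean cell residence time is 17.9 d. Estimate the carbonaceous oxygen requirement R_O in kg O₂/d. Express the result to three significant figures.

R_O ≈ 1130 kg O₂/d

The observed yield is Y_obs = Y/(1 + k_d·θ_c) = 0.452 / (1 + 0.107 × 17.9) = 0.452 / 2.915 = 0.1550 g VSS per g BOD_L removed.
Mass of BOD_L removed per day: Q(S₀ − S) = 549 × 2632 g/m³ = 1445 kg/d.
Net sludge production P_X = 0.1550 × 1445 = 224.0 kg VSS/d.
R_O = Q·ΔS − 1.42 P_X = 1445 − 318.1 = 1127 kg O₂/d.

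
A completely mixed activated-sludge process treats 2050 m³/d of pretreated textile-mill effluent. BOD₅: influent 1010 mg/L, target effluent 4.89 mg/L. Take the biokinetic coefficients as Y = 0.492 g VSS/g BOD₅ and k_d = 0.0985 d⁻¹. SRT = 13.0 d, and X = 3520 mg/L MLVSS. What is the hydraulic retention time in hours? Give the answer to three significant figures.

From the SRT design equation V = Y Q (S₀−S) θ_c / [X (1 + k_d θ_c)] = 0.492 × 2050 × (1010 − 4.89) × 13.0 / [3520 × (1 + 0.0985 × 13.0)] = 1.32×10^7 / 8027 = 1642 m³.
HRT = V/Q = 1642 m³ / 2050 m³·d⁻¹ = 0.8008 d × 24 = 19.22 h.

τ ≈ 19.2 h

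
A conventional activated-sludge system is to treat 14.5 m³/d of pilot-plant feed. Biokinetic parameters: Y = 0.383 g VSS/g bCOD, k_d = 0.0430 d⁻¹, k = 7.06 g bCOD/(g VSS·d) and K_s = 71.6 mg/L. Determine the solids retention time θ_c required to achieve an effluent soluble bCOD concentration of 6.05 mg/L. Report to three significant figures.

θ_c ≈ 5.96 d

At the target effluent, Y k S/(K_s+S) = 0.383×7.06×6.05/77.65 = 0.2107 d⁻¹.
1/θ_c = 0.2107 − 0.0430 = 0.1677 d⁻¹, so θ_c = 5.964 d.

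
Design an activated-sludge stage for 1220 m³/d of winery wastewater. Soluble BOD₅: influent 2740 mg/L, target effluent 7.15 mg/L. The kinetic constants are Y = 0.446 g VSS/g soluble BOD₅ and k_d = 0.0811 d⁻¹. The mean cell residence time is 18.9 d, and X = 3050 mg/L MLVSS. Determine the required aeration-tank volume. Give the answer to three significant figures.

Steady-state biomass mass balance: V·X·(1 + k_d·θ_c) = Y·Q·(S₀ − S)·θ_c, so V = 0.446 × 1220 × (2740 − 7.15) × 18.9 / [3050 × (1 + 0.0811 × 18.9)] = 2.81×10^7 / 7725 = 3638 m³.

V ≈ 3640 m³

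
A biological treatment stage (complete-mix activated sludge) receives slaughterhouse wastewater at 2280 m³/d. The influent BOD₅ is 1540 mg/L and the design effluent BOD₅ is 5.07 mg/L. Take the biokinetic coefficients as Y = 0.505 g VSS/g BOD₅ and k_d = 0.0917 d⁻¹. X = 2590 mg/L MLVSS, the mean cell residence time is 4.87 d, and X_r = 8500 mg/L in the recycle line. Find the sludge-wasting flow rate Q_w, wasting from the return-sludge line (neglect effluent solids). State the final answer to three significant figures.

Q_w ≈ 144 m³/d

Rearranging the biomass balance for a CMAS with decay, V = Y·Q·ΔS·θ_c / [X·(1+k_d θ_c)] = 0.505 × 2280 × (1540 − 5.07) × 4.87 / [2590 × (1 + 0.0917 × 4.87)] = 8.61×10^6 / 3747 = 2297 m³.
Wasting from the return line (neglecting effluent solids): Q_w = V·X / (θ_c·X_r) = 2297 × 2590 / (4.87 × 8500) = 143.7 m³/d.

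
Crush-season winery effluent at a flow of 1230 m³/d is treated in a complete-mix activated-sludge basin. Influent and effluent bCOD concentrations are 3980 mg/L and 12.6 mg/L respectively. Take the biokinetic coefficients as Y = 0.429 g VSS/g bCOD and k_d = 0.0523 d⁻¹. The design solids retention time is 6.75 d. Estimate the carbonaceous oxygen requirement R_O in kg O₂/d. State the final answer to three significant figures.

R_O ≈ 2680 kg O₂/d

The observed yield is Y_obs = Y/(1 + k_d·θ_c) = 0.429 / (1 + 0.0523 × 6.75) = 0.429 / 1.353 = 0.3171 g VSS per g bCOD removed.
Substrate removed = Q·(S₀ − S) = 1230 m³/d × (3980 − 12.6) g/m³ = 4.88×10^6 g/d = 4880 kg/d.
Net sludge production P_X = 0.3171 × 4880 = 1547 kg VSS/d.
Carbonaceous O₂ demand = substrate oxidised − cell-mass equivalent = 4880 − 1.42 × 1547 = 2683 kg O₂/d.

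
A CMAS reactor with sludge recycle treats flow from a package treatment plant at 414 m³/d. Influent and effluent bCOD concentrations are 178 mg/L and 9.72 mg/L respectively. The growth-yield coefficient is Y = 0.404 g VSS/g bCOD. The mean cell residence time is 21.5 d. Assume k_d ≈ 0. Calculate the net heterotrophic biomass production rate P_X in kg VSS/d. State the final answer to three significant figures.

No decay correction is needed, so Y_obs = Y = 0.404.
ΔS = 178 − 9.72 = 168.3 mg/L, so the substrate removal rate is 414 × 168.3/1000 = 69.67 kg bCOD/d.
So the net sludge growth is P_X = 0.4040 × 69.67 = 28.15 kg VSS/d.

P_X ≈ 28.1 kg VSS/d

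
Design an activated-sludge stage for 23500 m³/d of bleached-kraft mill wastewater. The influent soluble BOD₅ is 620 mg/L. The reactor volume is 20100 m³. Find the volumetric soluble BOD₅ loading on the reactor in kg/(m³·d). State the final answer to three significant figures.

L_v ≈ 0.725 kg soluble BOD₅/(m³·d)

Volumetric loading L_v = Q·S₀ / V = 23500 × 620 g/m³ / 20100 m³ = 724.9 g/(m³·d) = 0.7249 kg soluble BOD₅/(m³·d).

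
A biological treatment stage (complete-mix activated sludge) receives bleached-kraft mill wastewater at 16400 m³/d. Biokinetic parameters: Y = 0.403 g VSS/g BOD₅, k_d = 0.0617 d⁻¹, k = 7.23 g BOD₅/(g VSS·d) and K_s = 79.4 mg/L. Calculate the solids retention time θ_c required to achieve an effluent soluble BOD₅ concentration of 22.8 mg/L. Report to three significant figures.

Specific growth rate at S = 22.8 mg/L: μ = YkS/(K_s+S) = 0.403·7.23·22.8/(79.4+22.8) = 0.6500 d⁻¹.
1/θ_c = 0.6500 − 0.0617 = 0.5883 d⁻¹, so θ_c = 1.700 d.

θ_c ≈ 1.70 d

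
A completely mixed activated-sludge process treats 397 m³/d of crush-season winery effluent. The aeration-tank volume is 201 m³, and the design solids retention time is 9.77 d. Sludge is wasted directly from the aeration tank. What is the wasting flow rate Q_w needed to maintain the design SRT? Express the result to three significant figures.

Q_w ≈ 20.6 m³/d

With mixed-liquor wasting, θ_c = V/Q_w, so Q_w = V/θ_c = 201.0/9.77 = 20.57 m³/d.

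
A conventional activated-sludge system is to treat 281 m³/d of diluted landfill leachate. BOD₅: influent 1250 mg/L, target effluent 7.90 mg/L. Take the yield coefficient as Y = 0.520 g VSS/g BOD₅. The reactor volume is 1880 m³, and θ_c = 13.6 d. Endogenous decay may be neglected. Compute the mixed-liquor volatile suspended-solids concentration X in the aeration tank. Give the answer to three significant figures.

X ≈ 1310 mg/L

From V·X = Y·Q·(S₀ − S)·θ_c (decay neglected): X = 0.520 × 281 × (1250 − 7.90) × 13.6 / 1880 = 1313 mg/L.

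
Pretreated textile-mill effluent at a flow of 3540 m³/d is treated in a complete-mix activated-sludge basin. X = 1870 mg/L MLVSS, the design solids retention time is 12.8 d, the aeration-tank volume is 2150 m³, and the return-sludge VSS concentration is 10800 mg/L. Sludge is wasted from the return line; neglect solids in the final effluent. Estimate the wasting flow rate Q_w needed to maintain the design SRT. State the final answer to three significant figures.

Q_w ≈ 29.1 m³/d

Wasting from the return line (neglecting effluent solids): Q_w = V·X / (θ_c·X_r) = 2150 × 1870 / (12.8 × 10800) = 29.08 m³/d.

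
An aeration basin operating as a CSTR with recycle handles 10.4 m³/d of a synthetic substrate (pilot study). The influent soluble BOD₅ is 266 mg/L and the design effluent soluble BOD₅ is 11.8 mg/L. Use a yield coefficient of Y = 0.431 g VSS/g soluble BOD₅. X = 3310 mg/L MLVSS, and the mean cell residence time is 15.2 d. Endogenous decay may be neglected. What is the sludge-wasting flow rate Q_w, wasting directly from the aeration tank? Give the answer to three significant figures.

V·X = Y·Q·ΔS·θ_c gives V = 0.431 × 10.4 × (266 − 11.8) × 15.2 / 3310 = 5.232 m³.
Wasting from the aeration tank: Q_w = V / θ_c = 5.232 / 15.2 = 0.3442 m³/d.

Q_w ≈ 0.344 m³/d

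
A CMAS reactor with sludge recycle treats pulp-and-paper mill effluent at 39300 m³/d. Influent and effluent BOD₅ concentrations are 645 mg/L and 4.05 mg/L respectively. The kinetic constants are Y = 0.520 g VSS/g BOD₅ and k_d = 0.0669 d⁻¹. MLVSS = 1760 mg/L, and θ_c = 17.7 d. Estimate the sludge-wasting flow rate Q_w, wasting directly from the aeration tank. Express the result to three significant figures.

Q_w ≈ 3410 m³/d

Steady-state biomass mass balance: V·X·(1 + k_d·θ_c) = Y·Q·(S₀ − S)·θ_c, so V = 0.520 × 39300 × (645 − 4.05) × 17.7 / [1760 × (1 + 0.0669 × 17.7)] = 2.32×10^8 / 3844 = 60312 m³.
For wasting at MLVSS concentration, Q_w = V/θ_c = 60312/17.7 = 3407 m³/d.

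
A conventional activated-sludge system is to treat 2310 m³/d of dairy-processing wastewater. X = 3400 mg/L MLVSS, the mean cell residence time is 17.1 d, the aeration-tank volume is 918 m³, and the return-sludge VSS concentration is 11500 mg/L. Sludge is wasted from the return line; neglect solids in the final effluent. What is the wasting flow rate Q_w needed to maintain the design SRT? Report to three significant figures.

Q_w = (V·X)/(θ_c X_r) = 918.0 × 3400 / (17.1 × 11500) = 15.87 m³/d.

Q_w ≈ 15.9 m³/d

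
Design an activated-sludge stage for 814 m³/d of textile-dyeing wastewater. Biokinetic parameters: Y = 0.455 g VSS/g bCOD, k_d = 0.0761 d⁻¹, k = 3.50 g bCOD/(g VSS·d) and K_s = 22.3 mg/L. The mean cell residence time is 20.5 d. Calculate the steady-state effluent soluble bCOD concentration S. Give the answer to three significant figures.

S ≈ 1.90 mg/L

Effluent substrate depends only on kinetics and SRT: S = K_s(1 + k_d θ_c) / [θ_c(Yk − k_d) − 1] = 22.3 × (1 + 0.0761 × 20.5) / [20.5 × (0.455 × 3.50 − 0.0761) − 1] = 57.09 / 30.09 = 1.898 mg/L.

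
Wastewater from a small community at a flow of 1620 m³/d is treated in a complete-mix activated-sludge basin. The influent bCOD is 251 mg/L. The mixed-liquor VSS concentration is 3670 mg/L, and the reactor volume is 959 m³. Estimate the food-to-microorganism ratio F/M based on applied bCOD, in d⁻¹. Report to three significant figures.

F/M = applied load / biomass = Q·S₀/(V·X) = 1620 × 251 / (959.0 × 3670) = 0.1155 d⁻¹.

F/M ≈ 0.116 d⁻¹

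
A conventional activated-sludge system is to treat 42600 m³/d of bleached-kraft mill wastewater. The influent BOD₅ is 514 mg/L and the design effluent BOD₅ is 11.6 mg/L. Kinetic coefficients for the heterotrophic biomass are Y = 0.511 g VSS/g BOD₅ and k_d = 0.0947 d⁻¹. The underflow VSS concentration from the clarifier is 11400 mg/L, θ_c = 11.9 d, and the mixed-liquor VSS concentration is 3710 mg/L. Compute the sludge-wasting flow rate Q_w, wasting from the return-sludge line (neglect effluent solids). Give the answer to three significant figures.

Q_w ≈ 451 m³/d

Rearranging the biomass balance for a CMAS with decay, V = Y·Q·ΔS·θ_c / [X·(1+k_d θ_c)] = 0.511 × 42600 × (514 − 11.6) × 11.9 / [3710 × (1 + 0.0947 × 11.9)] = 1.3×10^8 / 7891 = 16493 m³.
θ_c = V·X/(Q_w·X_r) when wasting from the recycle, so Q_w = V·X/(θ_c·X_r) = 16493 × 3710 / (11.9 × 11400) = 451.0 m³/d.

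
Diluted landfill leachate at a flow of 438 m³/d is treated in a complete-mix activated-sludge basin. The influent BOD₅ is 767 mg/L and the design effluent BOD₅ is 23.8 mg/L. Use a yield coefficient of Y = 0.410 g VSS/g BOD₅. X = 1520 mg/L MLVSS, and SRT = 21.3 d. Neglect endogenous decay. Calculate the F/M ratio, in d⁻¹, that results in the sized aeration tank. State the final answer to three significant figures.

F/M ≈ 0.118 d⁻¹

With k_d = 0 the design equation reduces to V = Y Q (S₀−S) θ_c / X = 0.410 × 438 × (767 − 23.8) × 21.3 / 1520 = 1870 m³.
Food-to-microorganism ratio F/M = Q S₀ / (V X) = 438 × 767 / (1870 × 1520) = 0.1182 d⁻¹.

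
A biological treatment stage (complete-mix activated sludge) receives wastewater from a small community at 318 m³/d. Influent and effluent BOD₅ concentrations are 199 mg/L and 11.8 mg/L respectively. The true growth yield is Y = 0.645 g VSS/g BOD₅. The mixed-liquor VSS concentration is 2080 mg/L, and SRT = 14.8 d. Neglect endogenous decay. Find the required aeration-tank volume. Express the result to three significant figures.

With k_d = 0 the design equation reduces to V = Y Q (S₀−S) θ_c / X = 0.645 × 318 × (199 − 11.8) × 14.8 / 2080 = 273.2 m³.

V ≈ 273 m³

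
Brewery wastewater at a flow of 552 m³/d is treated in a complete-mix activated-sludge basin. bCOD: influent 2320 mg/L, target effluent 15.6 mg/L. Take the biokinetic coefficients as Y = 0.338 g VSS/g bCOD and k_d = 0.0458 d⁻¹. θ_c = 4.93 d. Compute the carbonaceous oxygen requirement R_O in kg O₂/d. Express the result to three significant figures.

Observed yield with endogenous decay: Y_obs = Y / (1 + k_d·θ_c) = 0.338 / (1 + 0.0458 × 4.93) = 0.338 / 1.226 = 0.2757 g VSS/g bCOD.
Substrate removed = Q·(S₀ − S) = 552 m³/d × (2320 − 15.6) g/m³ = 1.27×10^6 g/d = 1272 kg/d.
Net sludge production P_X = 0.2757 × 1272 = 350.7 kg VSS/d.
Carbonaceous O₂ demand = substrate oxidised − cell-mass equivalent = 1272 − 1.42 × 350.7 = 774.0 kg O₂/d.

R_O ≈ 774 kg O₂/d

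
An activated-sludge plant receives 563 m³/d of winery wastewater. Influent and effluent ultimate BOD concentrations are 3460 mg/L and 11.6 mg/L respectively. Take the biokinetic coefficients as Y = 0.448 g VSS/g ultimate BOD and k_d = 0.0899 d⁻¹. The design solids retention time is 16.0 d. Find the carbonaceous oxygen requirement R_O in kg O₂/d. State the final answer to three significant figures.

R_O ≈ 1430 kg O₂/d

The observed yield is Y_obs = Y/(1 + k_d·θ_c) = 0.448 / (1 + 0.0899 × 16.0) = 0.448 / 2.438 = 0.1837 g VSS per g ultimate BOD removed.
Q·(S₀ − S) = 563 × (3460 − 11.6) × 10⁻³ = 1941 kg/d removed.
P_X = Y_obs·Q·(S₀ − S) = 0.1837 × 1941 = 356.7 kg VSS/d.
Carbonaceous O₂ demand = substrate oxidised − cell-mass equivalent = 1941 − 1.42 × 356.7 = 1435 kg O₂/d.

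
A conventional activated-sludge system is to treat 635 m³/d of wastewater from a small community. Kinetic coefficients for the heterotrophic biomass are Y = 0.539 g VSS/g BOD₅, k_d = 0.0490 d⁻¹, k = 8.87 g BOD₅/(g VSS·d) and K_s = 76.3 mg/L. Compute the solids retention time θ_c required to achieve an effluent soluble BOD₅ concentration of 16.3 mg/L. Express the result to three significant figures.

θ_c ≈ 1.26 d

Specific growth rate at S = 16.3 mg/L: μ = YkS/(K_s+S) = 0.539·8.87·16.3/(76.3+16.3) = 0.8416 d⁻¹.
1/θ_c = 0.8416 − 0.0490 = 0.7926 d⁻¹, so θ_c = 1.262 d.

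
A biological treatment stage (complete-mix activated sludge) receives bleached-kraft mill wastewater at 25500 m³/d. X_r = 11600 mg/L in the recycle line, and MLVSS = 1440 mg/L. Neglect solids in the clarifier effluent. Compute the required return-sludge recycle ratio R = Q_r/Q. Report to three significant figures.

R = Q_r/Q = X/(X_r − X) = 1440 / (11600 − 1440) = 0.1417.

R ≈ 0.142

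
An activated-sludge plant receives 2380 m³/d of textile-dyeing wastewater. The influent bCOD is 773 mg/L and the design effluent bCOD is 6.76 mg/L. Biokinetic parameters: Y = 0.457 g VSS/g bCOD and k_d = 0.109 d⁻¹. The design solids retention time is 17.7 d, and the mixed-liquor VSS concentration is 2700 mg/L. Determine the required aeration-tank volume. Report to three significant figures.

From the SRT design equation V = Y Q (S₀−S) θ_c / [X (1 + k_d θ_c)] = 0.457 × 2380 × (773 − 6.76) × 17.7 / [2700 × (1 + 0.109 × 17.7)] = 1.48×10^7 / 7909 = 1865 m³.

V ≈ 1870 m³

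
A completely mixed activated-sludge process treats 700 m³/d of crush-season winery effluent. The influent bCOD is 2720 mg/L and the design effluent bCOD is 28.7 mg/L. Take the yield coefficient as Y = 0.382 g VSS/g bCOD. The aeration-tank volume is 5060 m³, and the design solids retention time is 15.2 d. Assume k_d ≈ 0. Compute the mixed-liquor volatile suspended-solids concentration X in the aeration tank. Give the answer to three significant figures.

X ≈ 2160 mg/L

X = Y·Q·ΔS·θ_c / V = 0.382 × 700 × (2720 − 28.7) × 15.2 / 5060 = 2162 mg/L.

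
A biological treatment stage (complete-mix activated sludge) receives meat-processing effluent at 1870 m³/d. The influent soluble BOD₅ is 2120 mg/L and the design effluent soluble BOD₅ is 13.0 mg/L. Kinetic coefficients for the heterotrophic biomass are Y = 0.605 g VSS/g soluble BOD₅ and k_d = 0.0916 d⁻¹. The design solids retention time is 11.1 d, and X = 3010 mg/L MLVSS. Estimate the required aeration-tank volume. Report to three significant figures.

Steady-state biomass mass balance: V·X·(1 + k_d·θ_c) = Y·Q·(S₀ − S)·θ_c, so V = 0.605 × 1870 × (2120 − 13.0) × 11.1 / [3010 × (1 + 0.0916 × 11.1)] = 2.65×10^7 / 6070 = 4359 m³.

V ≈ 4360 m³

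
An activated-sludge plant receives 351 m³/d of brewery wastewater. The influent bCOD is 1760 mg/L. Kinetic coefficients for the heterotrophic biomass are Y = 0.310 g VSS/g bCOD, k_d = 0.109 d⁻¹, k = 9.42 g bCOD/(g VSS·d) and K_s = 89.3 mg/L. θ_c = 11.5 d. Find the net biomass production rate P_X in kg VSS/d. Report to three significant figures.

P_X ≈ 84.7 kg VSS/d

Effluent substrate depends only on kinetics and SRT: S = K_s(1 + k_d θ_c) / [θ_c(Yk − k_d) − 1] = 89.3 × (1 + 0.109 × 11.5) / [11.5 × (0.310 × 9.42 − 0.109) − 1] = 201.2 / 31.33 = 6.423 mg/L.
Observed yield with endogenous decay: Y_obs = Y / (1 + k_d·θ_c) = 0.310 / (1 + 0.109 × 11.5) = 0.310 / 2.253 = 0.1376 g VSS/g bCOD.
Substrate removed = Q·(S₀ − S) = 351 m³/d × (1760 − 6.42) g/m³ = 6.16×10^5 g/d = 615.5 kg/d.
Biomass produced: P_X = Y_obs·Q·ΔS = 0.1376 × 615.5 ≈ 84.67 kg VSS/d.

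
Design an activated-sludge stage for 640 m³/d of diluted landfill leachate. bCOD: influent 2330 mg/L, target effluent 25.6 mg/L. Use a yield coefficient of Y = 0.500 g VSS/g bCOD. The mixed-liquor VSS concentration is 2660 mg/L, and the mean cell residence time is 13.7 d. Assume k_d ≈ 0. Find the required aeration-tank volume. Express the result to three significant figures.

V ≈ 3800 m³

Biomass mass balance (decay neglected): V·X = Y·Q·(S₀ − S)·θ_c, so V = 0.500 × 640 × (2330 − 25.6) × 13.7 / 2660 = 3798 m³.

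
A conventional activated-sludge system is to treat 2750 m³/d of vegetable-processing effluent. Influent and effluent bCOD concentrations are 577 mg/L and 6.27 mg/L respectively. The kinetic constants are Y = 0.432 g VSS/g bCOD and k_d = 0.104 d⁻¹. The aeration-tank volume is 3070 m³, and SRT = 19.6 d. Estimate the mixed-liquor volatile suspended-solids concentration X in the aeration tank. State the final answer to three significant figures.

X ≈ 1420 mg/L

X = Y·Q·ΔS·θ_c / [V·(1 + k_d θ_c)] = 0.432 × 2750 × (577 − 6.27) × 19.6 / [3070 × (1 + 0.104 × 19.6)] = 1425 mg/L.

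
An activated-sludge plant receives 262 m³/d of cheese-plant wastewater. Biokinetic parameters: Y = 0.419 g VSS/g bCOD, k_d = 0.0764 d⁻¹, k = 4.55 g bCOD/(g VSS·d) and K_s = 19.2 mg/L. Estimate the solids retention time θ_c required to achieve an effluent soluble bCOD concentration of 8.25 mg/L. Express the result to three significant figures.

Specific growth rate at S = 8.25 mg/L: μ = YkS/(K_s+S) = 0.419·4.55·8.25/(19.2+8.25) = 0.5730 d⁻¹.
1/θ_c = 0.5730 − 0.0764 = 0.4966 d⁻¹, so θ_c = 2.014 d.

θ_c ≈ 2.01 d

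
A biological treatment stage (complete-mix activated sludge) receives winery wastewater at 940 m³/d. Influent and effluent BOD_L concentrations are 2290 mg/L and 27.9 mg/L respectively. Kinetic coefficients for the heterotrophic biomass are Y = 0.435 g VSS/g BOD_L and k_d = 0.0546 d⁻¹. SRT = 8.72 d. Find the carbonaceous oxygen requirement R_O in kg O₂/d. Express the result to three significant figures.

R_O ≈ 1240 kg O₂/d

Y_obs = Y / (1 + k_d θ_c) = 0.435 / (1 + 0.0546 × 8.72) = 0.435 / 1.476 = 0.2947.
Substrate removed = Q·(S₀ − S) = 940 m³/d × (2290 − 27.9) g/m³ = 2.13×10^6 g/d = 2126 kg/d.
Biomass synthesised: P_X = Y_obs × 2126 = 626.6 kg VSS/d.
Carbonaceous O₂ demand = substrate oxidised − cell-mass equivalent = 2126 − 1.42 × 626.6 = 1237 kg O₂/d.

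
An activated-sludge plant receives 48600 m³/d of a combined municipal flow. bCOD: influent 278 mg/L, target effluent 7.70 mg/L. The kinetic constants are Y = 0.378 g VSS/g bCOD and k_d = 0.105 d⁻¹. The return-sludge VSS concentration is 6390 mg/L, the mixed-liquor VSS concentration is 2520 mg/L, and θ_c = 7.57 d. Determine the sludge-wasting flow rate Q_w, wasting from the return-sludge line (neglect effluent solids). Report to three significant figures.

Q_w ≈ 433 m³/d

Rearranging the biomass balance for a CMAS with decay, V = Y·Q·ΔS·θ_c / [X·(1+k_d θ_c)] = 0.378 × 48600 × (278 − 7.70) × 7.57 / [2520 × (1 + 0.105 × 7.57)] = 3.76×10^7 / 4523 = 8311 m³.
Q_w = (V·X)/(θ_c X_r) = 8311 × 2520 / (7.57 × 6390) = 433.0 m³/d.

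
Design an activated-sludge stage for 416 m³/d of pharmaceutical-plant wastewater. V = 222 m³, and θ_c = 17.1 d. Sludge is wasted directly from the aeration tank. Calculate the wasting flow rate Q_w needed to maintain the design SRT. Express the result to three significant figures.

Q_w ≈ 13.0 m³/d

Wasting from the aeration tank: Q_w = V / θ_c = 222.0 / 17.1 = 12.98 m³/d.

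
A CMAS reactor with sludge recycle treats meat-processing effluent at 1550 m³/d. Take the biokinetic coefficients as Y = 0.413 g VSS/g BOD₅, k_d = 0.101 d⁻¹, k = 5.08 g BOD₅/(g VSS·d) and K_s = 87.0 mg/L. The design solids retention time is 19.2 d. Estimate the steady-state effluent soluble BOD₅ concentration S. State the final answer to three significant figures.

For a completely mixed reactor with recycle the Lawrence–McCarty relation gives S = K_s·(1 + k_d·θ_c) / [θ_c·(Y·k − k_d) − 1] = 87.0 × (1 + 0.101 × 19.2) / [19.2 × (0.413 × 5.08 − 0.101) − 1] = 255.7 / 37.34 = 6.848 mg/L.

S ≈ 6.85 mg/L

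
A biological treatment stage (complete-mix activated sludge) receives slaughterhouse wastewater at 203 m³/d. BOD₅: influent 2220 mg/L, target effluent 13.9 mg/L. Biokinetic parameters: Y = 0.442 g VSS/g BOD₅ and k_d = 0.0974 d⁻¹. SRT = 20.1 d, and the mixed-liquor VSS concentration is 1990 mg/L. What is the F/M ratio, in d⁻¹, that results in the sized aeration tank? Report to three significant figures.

Rearranging the biomass balance for a CMAS with decay, V = Y·Q·ΔS·θ_c / [X·(1+k_d θ_c)] = 0.442 × 203 × (2220 − 13.9) × 20.1 / [1990 × (1 + 0.0974 × 20.1)] = 3.98×10^6 / 5886 = 676.0 m³.
F/M = applied load / biomass = Q·S₀/(V·X) = 203 × 2220 / (676.0 × 1990) = 0.3350 d⁻¹.

F/M ≈ 0.335 d⁻¹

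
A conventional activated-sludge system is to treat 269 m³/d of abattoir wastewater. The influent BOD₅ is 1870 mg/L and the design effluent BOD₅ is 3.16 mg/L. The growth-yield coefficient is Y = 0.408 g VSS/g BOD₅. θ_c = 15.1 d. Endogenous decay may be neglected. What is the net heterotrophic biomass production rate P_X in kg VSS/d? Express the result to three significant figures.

P_X ≈ 205 kg VSS/d

Since k_d ≈ 0, Y_obs = Y = 0.408 g VSS/g BOD₅.
Substrate removed = Q·(S₀ − S) = 269 m³/d × (1870 − 3.16) g/m³ = 5.02×10^5 g/d = 502.2 kg/d.
Net biomass production P_X = Y_obs × Q·(S₀ − S) = 0.4080 × 502.2 = 204.9 kg VSS/d.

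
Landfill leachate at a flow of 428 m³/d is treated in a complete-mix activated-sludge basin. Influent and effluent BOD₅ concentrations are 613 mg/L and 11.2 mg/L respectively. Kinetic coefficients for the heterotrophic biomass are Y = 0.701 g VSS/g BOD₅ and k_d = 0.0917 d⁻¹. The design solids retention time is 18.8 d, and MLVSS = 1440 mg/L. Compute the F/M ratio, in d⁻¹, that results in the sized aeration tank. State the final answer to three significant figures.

Rearranging the biomass balance for a CMAS with decay, V = Y·Q·ΔS·θ_c / [X·(1+k_d θ_c)] = 0.701 × 428 × (613 − 11.2) × 18.8 / [1440 × (1 + 0.0917 × 18.8)] = 3.39×10^6 / 3923 = 865.4 m³.
F/M = Q·S₀ / (V·X) = 428 × 613 / (865.4 × 1440) = 0.2105 g BOD₅·(g VSS·d)⁻¹.

F/M ≈ 0.211 d⁻¹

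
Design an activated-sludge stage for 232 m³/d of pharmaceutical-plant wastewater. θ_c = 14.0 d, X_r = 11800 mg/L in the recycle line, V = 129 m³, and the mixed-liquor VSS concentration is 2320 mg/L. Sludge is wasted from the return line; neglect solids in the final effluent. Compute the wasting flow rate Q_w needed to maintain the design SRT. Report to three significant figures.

Q_w ≈ 1.81 m³/d

θ_c = V·X/(Q_w·X_r) when wasting from the recycle, so Q_w = V·X/(θ_c·X_r) = 129.0 × 2320 / (14.0 × 11800) = 1.812 m³/d.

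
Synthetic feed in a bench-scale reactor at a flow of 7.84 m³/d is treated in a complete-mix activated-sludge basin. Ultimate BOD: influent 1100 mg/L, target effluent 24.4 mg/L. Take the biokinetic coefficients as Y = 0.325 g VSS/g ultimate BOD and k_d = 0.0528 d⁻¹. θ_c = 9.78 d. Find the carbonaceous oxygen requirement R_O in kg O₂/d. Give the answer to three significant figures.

R_O ≈ 5.87 kg O₂/d

Observed yield with endogenous decay: Y_obs = Y / (1 + k_d·θ_c) = 0.325 / (1 + 0.0528 × 9.78) = 0.325 / 1.516 = 0.2143 g VSS/g ultimate BOD.
Mass of ultimate BOD removed per day: Q(S₀ − S) = 7.84 × 1076 g/m³ = 8.433 kg/d.
Net sludge production P_X = 0.2143 × 8.433 = 1.807 kg VSS/d.
R_O = Q·(S₀ − S) − 1.42·P_X = 8.433 − 1.42 × 1.807 = 5.866 kg O₂/d.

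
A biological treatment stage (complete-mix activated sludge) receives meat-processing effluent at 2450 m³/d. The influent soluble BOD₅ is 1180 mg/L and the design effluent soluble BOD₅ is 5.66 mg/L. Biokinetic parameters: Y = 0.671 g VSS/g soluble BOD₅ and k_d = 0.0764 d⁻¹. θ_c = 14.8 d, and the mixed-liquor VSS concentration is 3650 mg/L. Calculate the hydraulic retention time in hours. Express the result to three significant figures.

Rearranging the biomass balance for a CMAS with decay, V = Y·Q·ΔS·θ_c / [X·(1+k_d θ_c)] = 0.671 × 2450 × (1180 − 5.66) × 14.8 / [3650 × (1 + 0.0764 × 14.8)] = 2.86×10^7 / 7777 = 3674 m³.
HRT = V/Q = 3674 m³ / 2450 m³·d⁻¹ = 1.500 d × 24 = 35.99 h.

τ ≈ 36.0 h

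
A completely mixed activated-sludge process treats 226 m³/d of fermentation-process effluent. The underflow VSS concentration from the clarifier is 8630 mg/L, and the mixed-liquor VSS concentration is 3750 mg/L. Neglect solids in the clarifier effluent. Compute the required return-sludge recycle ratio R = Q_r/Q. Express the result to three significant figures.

Solids balance on the clarifier gives (1+R)X = R·X_r, so R = X/(X_r − X) = 3750 / (8630 − 3750) = 0.7684.

R ≈ 0.768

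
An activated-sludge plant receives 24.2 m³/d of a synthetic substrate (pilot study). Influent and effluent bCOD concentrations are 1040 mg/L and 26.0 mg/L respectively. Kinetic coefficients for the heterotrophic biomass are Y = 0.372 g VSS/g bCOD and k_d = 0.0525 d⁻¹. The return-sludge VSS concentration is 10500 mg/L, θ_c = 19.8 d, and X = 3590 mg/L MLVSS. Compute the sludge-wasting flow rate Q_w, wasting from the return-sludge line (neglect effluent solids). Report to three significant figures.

Q_w ≈ 0.426 m³/d

Rearranging the biomass balance for a CMAS with decay, V = Y·Q·ΔS·θ_c / [X·(1+k_d θ_c)] = 0.372 × 24.2 × (1040 − 26.0) × 19.8 / [3590 × (1 + 0.0525 × 19.8)] = 1.81×10^5 / 7322 = 24.69 m³.
Q_w = (V·X)/(θ_c X_r) = 24.69 × 3590 / (19.8 × 10500) = 0.4263 m³/d.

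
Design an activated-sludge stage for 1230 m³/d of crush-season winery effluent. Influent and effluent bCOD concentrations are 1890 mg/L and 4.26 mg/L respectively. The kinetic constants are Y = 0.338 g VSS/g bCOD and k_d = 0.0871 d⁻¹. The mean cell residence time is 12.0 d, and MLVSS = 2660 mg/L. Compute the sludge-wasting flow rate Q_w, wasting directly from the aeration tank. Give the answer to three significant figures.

Q_w ≈ 144 m³/d

Steady-state biomass mass balance: V·X·(1 + k_d·θ_c) = Y·Q·(S₀ − S)·θ_c, so V = 0.338 × 1230 × (1890 − 4.26) × 12.0 / [2660 × (1 + 0.0871 × 12.0)] = 9.41×10^6 / 5440 = 1729 m³.
Wasting from the aeration tank: Q_w = V / θ_c = 1729 / 12.0 = 144.1 m³/d.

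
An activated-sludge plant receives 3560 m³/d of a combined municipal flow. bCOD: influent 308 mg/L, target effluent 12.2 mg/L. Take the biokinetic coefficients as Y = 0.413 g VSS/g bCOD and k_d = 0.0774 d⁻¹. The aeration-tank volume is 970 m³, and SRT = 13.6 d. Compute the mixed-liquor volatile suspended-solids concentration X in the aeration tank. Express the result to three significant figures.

X = Y·Q·ΔS·θ_c / [V·(1 + k_d θ_c)] = 0.413 × 3560 × (308 − 12.2) × 13.6 / [970 × (1 + 0.0774 × 13.6)] = 2971 mg/L.

X ≈ 2970 mg/L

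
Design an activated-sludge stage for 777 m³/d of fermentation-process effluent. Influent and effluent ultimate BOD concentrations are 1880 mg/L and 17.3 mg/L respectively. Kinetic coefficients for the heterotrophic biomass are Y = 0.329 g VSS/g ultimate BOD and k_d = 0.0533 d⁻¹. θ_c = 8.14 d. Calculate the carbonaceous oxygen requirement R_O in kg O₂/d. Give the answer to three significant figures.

Y_obs = Y / (1 + k_d θ_c) = 0.329 / (1 + 0.0533 × 8.14) = 0.329 / 1.434 = 0.2295.
ΔS = 1880 − 17.3 = 1863 mg/L, so the substrate removal rate is 777 × 1863/1000 = 1447 kg ultimate BOD/d.
Biomass synthesised: P_X = Y_obs × 1447 = 332.1 kg VSS/d.
Carbonaceous O₂ demand = substrate oxidised − cell-mass equivalent = 1447 − 1.42 × 332.1 = 975.8 kg O₂/d.

R_O ≈ 976 kg O₂/d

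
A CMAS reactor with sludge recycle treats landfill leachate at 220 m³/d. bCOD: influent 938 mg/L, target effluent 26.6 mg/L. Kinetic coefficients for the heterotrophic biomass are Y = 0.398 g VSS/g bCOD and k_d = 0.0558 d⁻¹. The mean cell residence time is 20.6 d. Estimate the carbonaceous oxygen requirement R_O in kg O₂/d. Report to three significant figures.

Observed yield with endogenous decay: Y_obs = Y / (1 + k_d·θ_c) = 0.398 / (1 + 0.0558 × 20.6) = 0.398 / 2.149 = 0.1852 g VSS/g bCOD.
ΔS = 938 − 26.6 = 911.4 mg/L, so the substrate removal rate is 220 × 911.4/1000 = 200.5 kg bCOD/d.
Biomass synthesised: P_X = Y_obs × 200.5 = 37.13 kg VSS/d.
R_O = Q·(S₀ − S) − 1.42·P_X = 200.5 − 1.42 × 37.13 = 147.8 kg O₂/d.

R_O ≈ 148 kg O₂/d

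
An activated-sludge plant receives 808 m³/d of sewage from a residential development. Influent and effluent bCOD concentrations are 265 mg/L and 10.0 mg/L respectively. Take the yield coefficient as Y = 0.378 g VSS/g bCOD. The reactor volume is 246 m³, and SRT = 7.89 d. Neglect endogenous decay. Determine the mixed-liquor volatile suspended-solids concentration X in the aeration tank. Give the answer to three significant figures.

X ≈ 2500 mg/L

From V·X = Y·Q·(S₀ − S)·θ_c (decay neglected): X = 0.378 × 808 × (265 − 10.0) × 7.89 / 246 = 2498 mg/L.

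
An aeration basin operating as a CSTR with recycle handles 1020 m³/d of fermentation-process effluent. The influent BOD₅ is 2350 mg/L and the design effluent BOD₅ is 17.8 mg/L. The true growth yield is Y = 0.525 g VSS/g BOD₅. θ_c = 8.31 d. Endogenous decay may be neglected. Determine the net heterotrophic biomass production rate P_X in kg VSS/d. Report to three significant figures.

With endogenous decay neglected, the observed yield equals the true yield: Y_obs = Y = 0.525 g VSS/g BOD₅.
Q·(S₀ − S) = 1020 × (2350 − 17.8) × 10⁻³ = 2379 kg/d removed.
So the net sludge growth is P_X = 0.5250 × 2379 = 1249 kg VSS/d.

P_X ≈ 1250 kg VSS/d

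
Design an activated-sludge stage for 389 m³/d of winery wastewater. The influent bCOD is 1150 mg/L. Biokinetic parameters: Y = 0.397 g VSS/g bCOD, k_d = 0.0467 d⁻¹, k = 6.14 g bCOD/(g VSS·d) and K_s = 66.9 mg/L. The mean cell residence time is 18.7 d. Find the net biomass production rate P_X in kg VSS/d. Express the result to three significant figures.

Effluent substrate depends only on kinetics and SRT: S = K_s(1 + k_d θ_c) / [θ_c(Yk − k_d) − 1] = 66.9 × (1 + 0.0467 × 18.7) / [18.7 × (0.397 × 6.14 − 0.0467) − 1] = 125.3 / 43.71 = 2.867 mg/L.
The observed yield is Y_obs = Y/(1 + k_d·θ_c) = 0.397 / (1 + 0.0467 × 18.7) = 0.397 / 1.873 = 0.2119 g VSS per g bCOD removed.
Substrate removed = Q·(S₀ − S) = 389 m³/d × (1150 − 2.87) g/m³ = 4.46×10^5 g/d = 446.2 kg/d.
P_X = Y_obs · Q(S₀ − S) = 0.2119 × 446.2 = 94.57 kg VSS/d.

P_X ≈ 94.6 kg VSS/d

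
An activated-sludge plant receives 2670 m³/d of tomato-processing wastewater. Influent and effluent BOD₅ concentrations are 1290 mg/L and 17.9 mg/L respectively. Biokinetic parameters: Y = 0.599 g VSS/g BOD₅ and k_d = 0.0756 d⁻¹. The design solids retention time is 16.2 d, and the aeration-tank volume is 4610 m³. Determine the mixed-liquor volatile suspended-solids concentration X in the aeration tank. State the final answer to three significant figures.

From V·X·(1 + k_d·θ_c) = Y·Q·(S₀ − S)·θ_c: X = 0.599 × 2670 × (1290 − 17.9) × 16.2 / [4610 × (1 + 0.0756 × 16.2)] = 3214 mg/L.

X ≈ 3210 mg/L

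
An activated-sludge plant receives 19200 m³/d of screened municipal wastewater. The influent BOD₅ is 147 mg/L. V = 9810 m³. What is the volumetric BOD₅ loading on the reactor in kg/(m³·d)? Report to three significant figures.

L_v ≈ 0.288 kg BOD₅/(m³·d)

Applied BOD₅ load per unit volume = Q·S₀/V = (19200 × 147/1000)/9810 = 0.2877 kg BOD₅·m⁻³·d⁻¹.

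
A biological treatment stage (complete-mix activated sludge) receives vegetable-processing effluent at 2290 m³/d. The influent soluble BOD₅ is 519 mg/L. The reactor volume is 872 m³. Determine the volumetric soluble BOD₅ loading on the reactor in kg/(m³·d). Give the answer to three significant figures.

L_v = Q S₀ / V = 2290 × 519 × 10⁻³ / 872.0 = 1.363 kg/(m³·d).

L_v ≈ 1.36 kg soluble BOD₅/(m³·d)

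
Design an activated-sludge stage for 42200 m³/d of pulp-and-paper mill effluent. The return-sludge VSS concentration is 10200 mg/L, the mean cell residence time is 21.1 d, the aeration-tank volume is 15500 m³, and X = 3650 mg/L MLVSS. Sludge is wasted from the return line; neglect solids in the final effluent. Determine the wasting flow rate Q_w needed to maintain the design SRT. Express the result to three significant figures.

θ_c = V·X/(Q_w·X_r) when wasting from the recycle, so Q_w = V·X/(θ_c·X_r) = 15500 × 3650 / (21.1 × 10200) = 262.9 m³/d.

Q_w ≈ 263 m³/d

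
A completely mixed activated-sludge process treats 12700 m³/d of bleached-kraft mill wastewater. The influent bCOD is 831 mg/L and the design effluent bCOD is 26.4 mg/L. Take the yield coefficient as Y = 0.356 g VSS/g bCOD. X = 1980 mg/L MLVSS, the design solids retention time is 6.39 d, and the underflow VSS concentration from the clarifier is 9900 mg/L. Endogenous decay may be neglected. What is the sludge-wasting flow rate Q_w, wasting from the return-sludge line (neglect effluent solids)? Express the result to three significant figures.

V·X = Y·Q·ΔS·θ_c gives V = 0.356 × 12700 × (831 − 26.4) × 6.39 / 1980 = 11740 m³.
Q_w = (V·X)/(θ_c X_r) = 11740 × 1980 / (6.39 × 9900) = 367.5 m³/d.

Q_w ≈ 367 m³/d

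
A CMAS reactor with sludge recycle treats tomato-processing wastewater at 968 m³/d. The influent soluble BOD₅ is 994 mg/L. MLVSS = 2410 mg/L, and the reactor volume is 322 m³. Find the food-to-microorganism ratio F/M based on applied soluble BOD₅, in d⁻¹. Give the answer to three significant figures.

F/M ≈ 1.24 d⁻¹

Food-to-microorganism ratio F/M = Q S₀ / (V X) = 968 × 994 / (322.0 × 2410) = 1.240 d⁻¹.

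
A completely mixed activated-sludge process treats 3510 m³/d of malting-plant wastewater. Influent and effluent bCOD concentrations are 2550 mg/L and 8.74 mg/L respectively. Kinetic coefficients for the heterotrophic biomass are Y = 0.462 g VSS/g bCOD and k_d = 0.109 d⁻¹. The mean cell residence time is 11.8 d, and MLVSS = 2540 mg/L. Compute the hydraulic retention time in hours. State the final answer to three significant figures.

τ ≈ 57.3 h

Steady-state biomass mass balance: V·X·(1 + k_d·θ_c) = Y·Q·(S₀ − S)·θ_c, so V = 0.462 × 3510 × (2550 − 8.74) × 11.8 / [2540 × (1 + 0.109 × 11.8)] = 4.86×10^7 / 5807 = 8374 m³.
Hydraulic retention time τ = V/Q = 8374 / 3510 = 2.386 d = 57.26 h.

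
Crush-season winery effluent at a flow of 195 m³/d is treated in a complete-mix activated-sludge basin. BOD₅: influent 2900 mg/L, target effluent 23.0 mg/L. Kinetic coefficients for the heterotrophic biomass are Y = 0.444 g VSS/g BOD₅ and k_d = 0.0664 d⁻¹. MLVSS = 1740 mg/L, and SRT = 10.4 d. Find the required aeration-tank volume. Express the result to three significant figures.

From the SRT design equation V = Y Q (S₀−S) θ_c / [X (1 + k_d θ_c)] = 0.444 × 195 × (2900 − 23.0) × 10.4 / [1740 × (1 + 0.0664 × 10.4)] = 2.59×10^6 / 2942 = 880.7 m³.

V ≈ 881 m³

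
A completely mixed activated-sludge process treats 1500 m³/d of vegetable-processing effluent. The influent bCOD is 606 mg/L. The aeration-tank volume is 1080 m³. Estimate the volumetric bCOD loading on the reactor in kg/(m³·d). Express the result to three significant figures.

L_v = Q S₀ / V = 1500 × 606 × 10⁻³ / 1080 = 0.8417 kg/(m³·d).

L_v ≈ 0.842 kg bCOD/(m³·d)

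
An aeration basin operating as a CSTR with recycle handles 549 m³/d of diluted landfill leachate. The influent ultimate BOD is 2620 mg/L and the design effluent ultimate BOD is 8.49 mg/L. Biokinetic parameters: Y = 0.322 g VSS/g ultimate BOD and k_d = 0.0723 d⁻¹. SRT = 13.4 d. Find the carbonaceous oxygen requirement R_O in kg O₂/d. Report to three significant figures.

R_O ≈ 1100 kg O₂/d

Y_obs = Y / (1 + k_d θ_c) = 0.322 / (1 + 0.0723 × 13.4) = 0.322 / 1.969 = 0.1635.
ΔS = 2620 − 8.49 = 2612 mg/L, so the substrate removal rate is 549 × 2612/1000 = 1434 kg ultimate BOD/d.
Net sludge production P_X = 0.1635 × 1434 = 234.5 kg VSS/d.
Carbonaceous O₂ demand = substrate oxidised − cell-mass equivalent = 1434 − 1.42 × 234.5 = 1101 kg O₂/d.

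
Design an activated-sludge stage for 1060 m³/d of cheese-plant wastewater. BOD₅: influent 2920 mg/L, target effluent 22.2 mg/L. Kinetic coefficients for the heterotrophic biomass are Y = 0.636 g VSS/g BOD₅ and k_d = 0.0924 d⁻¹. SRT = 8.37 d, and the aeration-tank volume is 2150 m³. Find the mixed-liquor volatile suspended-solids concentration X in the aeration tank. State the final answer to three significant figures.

Solving the biomass balance for X: X = Y Q (S₀−S) θ_c / [V (1+k_d θ_c)] = 0.636 × 1060 × (2920 − 22.2) × 8.37 / [2150 × (1 + 0.0924 × 8.37)] = 4289 mg/L.

X ≈ 4290 mg/L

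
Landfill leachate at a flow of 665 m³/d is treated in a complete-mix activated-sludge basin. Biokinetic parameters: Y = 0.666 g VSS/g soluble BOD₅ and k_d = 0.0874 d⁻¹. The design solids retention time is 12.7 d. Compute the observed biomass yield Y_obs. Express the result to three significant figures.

Y_obs ≈ 0.316 g VSS/g soluble BOD₅

Observed yield with endogenous decay: Y_obs = Y / (1 + k_d·θ_c) = 0.666 / (1 + 0.0874 × 12.7) = 0.666 / 2.110 = 0.3156 g VSS/g soluble BOD₅.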